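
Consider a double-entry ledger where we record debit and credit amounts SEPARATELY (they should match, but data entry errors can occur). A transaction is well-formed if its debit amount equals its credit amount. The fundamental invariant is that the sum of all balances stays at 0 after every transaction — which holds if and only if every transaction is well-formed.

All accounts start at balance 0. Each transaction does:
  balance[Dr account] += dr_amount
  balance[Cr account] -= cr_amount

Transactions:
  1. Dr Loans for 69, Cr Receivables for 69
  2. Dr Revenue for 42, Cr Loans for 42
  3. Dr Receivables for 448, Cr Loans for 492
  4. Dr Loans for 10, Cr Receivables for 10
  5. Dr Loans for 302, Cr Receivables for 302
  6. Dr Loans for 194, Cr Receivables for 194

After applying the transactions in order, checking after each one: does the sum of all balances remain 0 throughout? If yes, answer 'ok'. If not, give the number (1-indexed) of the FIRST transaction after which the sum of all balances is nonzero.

Answer: 3

Derivation:
After txn 1: dr=69 cr=69 sum_balances=0
After txn 2: dr=42 cr=42 sum_balances=0
After txn 3: dr=448 cr=492 sum_balances=-44
After txn 4: dr=10 cr=10 sum_balances=-44
After txn 5: dr=302 cr=302 sum_balances=-44
After txn 6: dr=194 cr=194 sum_balances=-44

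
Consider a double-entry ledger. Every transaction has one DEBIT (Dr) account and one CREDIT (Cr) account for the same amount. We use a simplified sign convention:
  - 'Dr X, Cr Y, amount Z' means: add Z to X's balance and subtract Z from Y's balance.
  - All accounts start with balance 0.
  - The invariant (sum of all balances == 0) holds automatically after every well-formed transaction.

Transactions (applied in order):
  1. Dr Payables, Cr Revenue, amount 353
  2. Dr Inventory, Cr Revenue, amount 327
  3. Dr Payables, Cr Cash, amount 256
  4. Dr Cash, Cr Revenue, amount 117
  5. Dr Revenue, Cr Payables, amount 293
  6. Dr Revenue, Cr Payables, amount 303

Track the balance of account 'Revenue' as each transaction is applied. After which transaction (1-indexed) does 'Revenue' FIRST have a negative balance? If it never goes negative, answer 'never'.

Answer: 1

Derivation:
After txn 1: Revenue=-353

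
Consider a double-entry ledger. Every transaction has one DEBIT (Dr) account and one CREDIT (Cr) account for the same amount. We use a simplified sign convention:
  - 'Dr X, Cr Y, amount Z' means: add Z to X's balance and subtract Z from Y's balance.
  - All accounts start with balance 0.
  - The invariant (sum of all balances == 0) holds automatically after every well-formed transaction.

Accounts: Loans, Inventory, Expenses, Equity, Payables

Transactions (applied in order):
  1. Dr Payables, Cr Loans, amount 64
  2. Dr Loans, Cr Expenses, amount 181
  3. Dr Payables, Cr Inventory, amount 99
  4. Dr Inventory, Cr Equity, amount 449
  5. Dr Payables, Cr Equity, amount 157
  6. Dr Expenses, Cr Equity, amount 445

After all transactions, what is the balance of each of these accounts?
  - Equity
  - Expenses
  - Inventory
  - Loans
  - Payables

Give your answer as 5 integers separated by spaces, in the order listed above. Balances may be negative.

Answer: -1051 264 350 117 320

Derivation:
After txn 1 (Dr Payables, Cr Loans, amount 64): Loans=-64 Payables=64
After txn 2 (Dr Loans, Cr Expenses, amount 181): Expenses=-181 Loans=117 Payables=64
After txn 3 (Dr Payables, Cr Inventory, amount 99): Expenses=-181 Inventory=-99 Loans=117 Payables=163
After txn 4 (Dr Inventory, Cr Equity, amount 449): Equity=-449 Expenses=-181 Inventory=350 Loans=117 Payables=163
After txn 5 (Dr Payables, Cr Equity, amount 157): Equity=-606 Expenses=-181 Inventory=350 Loans=117 Payables=320
After txn 6 (Dr Expenses, Cr Equity, amount 445): Equity=-1051 Expenses=264 Inventory=350 Loans=117 Payables=320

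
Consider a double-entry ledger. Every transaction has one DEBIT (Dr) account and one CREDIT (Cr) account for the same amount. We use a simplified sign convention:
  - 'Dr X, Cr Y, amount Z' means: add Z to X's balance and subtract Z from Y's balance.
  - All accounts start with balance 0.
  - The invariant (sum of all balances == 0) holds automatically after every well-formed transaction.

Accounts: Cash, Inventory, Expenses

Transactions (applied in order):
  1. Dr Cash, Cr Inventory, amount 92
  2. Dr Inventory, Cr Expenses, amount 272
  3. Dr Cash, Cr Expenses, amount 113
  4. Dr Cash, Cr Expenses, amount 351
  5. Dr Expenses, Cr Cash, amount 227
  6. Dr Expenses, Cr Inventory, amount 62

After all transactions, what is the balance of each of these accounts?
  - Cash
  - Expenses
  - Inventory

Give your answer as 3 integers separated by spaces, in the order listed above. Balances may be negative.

Answer: 329 -447 118

Derivation:
After txn 1 (Dr Cash, Cr Inventory, amount 92): Cash=92 Inventory=-92
After txn 2 (Dr Inventory, Cr Expenses, amount 272): Cash=92 Expenses=-272 Inventory=180
After txn 3 (Dr Cash, Cr Expenses, amount 113): Cash=205 Expenses=-385 Inventory=180
After txn 4 (Dr Cash, Cr Expenses, amount 351): Cash=556 Expenses=-736 Inventory=180
After txn 5 (Dr Expenses, Cr Cash, amount 227): Cash=329 Expenses=-509 Inventory=180
After txn 6 (Dr Expenses, Cr Inventory, amount 62): Cash=329 Expenses=-447 Inventory=118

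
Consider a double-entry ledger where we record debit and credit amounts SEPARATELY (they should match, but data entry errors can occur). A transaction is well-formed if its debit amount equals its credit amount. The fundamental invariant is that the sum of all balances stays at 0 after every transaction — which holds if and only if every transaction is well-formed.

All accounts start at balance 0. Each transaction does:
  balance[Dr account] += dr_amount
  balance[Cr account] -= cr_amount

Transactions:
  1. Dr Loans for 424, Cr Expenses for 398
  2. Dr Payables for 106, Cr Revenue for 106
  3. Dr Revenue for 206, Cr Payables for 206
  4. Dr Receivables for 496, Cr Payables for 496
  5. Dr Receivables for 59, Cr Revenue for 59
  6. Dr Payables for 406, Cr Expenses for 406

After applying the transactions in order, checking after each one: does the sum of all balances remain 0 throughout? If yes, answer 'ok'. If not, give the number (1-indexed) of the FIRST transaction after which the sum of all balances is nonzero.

After txn 1: dr=424 cr=398 sum_balances=26
After txn 2: dr=106 cr=106 sum_balances=26
After txn 3: dr=206 cr=206 sum_balances=26
After txn 4: dr=496 cr=496 sum_balances=26
After txn 5: dr=59 cr=59 sum_balances=26
After txn 6: dr=406 cr=406 sum_balances=26

Answer: 1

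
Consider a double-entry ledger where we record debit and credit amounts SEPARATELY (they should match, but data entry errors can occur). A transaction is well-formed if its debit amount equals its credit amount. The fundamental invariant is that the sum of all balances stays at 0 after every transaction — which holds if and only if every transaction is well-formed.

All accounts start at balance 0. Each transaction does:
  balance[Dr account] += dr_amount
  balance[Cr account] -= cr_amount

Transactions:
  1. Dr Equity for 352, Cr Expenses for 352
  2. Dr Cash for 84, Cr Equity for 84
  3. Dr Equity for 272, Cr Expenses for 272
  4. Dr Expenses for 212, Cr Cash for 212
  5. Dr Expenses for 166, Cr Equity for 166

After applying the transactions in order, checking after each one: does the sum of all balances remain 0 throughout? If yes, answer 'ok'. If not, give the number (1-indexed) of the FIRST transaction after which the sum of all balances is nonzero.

Answer: ok

Derivation:
After txn 1: dr=352 cr=352 sum_balances=0
After txn 2: dr=84 cr=84 sum_balances=0
After txn 3: dr=272 cr=272 sum_balances=0
After txn 4: dr=212 cr=212 sum_balances=0
After txn 5: dr=166 cr=166 sum_balances=0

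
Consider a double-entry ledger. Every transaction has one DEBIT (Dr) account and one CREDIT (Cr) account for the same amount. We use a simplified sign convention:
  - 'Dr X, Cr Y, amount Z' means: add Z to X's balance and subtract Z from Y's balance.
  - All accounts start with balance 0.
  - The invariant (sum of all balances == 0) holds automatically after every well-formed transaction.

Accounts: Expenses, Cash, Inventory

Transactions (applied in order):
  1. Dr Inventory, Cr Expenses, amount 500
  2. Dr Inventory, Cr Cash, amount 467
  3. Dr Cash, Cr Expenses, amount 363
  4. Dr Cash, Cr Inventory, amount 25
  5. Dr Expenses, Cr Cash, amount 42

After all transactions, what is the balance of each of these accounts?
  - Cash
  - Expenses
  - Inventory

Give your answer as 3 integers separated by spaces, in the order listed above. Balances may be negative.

After txn 1 (Dr Inventory, Cr Expenses, amount 500): Expenses=-500 Inventory=500
After txn 2 (Dr Inventory, Cr Cash, amount 467): Cash=-467 Expenses=-500 Inventory=967
After txn 3 (Dr Cash, Cr Expenses, amount 363): Cash=-104 Expenses=-863 Inventory=967
After txn 4 (Dr Cash, Cr Inventory, amount 25): Cash=-79 Expenses=-863 Inventory=942
After txn 5 (Dr Expenses, Cr Cash, amount 42): Cash=-121 Expenses=-821 Inventory=942

Answer: -121 -821 942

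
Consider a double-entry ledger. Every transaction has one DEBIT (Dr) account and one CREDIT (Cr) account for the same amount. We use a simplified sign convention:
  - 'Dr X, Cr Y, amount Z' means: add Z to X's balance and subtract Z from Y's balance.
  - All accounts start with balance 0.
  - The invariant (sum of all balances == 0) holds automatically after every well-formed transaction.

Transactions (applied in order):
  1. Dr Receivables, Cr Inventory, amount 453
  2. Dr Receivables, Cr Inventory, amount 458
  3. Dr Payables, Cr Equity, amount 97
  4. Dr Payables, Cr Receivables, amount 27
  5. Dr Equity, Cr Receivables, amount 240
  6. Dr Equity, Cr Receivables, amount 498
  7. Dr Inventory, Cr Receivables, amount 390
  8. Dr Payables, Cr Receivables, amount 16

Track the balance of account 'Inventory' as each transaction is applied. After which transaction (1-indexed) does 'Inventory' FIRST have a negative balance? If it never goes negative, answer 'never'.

After txn 1: Inventory=-453

Answer: 1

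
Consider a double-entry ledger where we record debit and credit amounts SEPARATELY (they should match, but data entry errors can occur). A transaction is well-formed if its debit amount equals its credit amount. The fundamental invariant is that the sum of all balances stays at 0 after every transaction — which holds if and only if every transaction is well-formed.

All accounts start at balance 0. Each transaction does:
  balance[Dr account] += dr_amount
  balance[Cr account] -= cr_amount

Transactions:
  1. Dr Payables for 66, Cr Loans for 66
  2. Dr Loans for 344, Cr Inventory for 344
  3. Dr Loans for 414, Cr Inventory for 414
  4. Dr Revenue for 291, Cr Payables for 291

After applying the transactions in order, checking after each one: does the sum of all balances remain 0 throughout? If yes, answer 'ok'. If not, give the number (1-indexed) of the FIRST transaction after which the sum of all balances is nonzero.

Answer: ok

Derivation:
After txn 1: dr=66 cr=66 sum_balances=0
After txn 2: dr=344 cr=344 sum_balances=0
After txn 3: dr=414 cr=414 sum_balances=0
After txn 4: dr=291 cr=291 sum_balances=0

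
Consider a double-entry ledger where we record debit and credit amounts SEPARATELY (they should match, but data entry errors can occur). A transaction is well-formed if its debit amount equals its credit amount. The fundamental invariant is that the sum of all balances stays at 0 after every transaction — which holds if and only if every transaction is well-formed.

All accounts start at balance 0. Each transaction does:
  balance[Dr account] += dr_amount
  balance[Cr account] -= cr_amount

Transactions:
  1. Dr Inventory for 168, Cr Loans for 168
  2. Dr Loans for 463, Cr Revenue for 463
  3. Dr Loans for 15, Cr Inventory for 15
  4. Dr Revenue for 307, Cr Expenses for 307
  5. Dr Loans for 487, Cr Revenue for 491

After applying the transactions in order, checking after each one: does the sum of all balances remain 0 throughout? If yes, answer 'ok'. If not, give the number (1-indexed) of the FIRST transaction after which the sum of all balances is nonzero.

Answer: 5

Derivation:
After txn 1: dr=168 cr=168 sum_balances=0
After txn 2: dr=463 cr=463 sum_balances=0
After txn 3: dr=15 cr=15 sum_balances=0
After txn 4: dr=307 cr=307 sum_balances=0
After txn 5: dr=487 cr=491 sum_balances=-4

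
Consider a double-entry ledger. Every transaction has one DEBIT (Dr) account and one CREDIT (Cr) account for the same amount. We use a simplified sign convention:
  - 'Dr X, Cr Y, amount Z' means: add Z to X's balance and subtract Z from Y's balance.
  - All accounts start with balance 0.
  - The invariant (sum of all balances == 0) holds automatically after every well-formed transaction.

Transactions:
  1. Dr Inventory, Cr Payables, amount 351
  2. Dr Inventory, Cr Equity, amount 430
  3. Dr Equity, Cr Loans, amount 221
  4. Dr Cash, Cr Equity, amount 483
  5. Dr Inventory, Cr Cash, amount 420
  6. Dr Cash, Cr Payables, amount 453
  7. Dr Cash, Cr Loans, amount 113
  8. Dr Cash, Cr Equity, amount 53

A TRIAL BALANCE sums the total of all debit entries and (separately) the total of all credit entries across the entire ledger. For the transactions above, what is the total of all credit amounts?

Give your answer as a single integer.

Answer: 2524

Derivation:
Txn 1: credit+=351
Txn 2: credit+=430
Txn 3: credit+=221
Txn 4: credit+=483
Txn 5: credit+=420
Txn 6: credit+=453
Txn 7: credit+=113
Txn 8: credit+=53
Total credits = 2524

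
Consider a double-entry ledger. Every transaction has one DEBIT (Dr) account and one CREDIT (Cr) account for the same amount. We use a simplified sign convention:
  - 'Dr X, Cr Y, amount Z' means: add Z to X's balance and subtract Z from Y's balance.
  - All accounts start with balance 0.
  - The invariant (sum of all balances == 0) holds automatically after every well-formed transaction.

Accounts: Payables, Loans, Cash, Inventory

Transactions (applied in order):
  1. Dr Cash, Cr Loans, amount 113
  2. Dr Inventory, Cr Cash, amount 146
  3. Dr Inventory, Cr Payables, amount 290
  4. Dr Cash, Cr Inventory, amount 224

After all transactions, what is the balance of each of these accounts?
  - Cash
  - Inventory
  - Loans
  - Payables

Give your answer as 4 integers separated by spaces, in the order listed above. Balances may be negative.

After txn 1 (Dr Cash, Cr Loans, amount 113): Cash=113 Loans=-113
After txn 2 (Dr Inventory, Cr Cash, amount 146): Cash=-33 Inventory=146 Loans=-113
After txn 3 (Dr Inventory, Cr Payables, amount 290): Cash=-33 Inventory=436 Loans=-113 Payables=-290
After txn 4 (Dr Cash, Cr Inventory, amount 224): Cash=191 Inventory=212 Loans=-113 Payables=-290

Answer: 191 212 -113 -290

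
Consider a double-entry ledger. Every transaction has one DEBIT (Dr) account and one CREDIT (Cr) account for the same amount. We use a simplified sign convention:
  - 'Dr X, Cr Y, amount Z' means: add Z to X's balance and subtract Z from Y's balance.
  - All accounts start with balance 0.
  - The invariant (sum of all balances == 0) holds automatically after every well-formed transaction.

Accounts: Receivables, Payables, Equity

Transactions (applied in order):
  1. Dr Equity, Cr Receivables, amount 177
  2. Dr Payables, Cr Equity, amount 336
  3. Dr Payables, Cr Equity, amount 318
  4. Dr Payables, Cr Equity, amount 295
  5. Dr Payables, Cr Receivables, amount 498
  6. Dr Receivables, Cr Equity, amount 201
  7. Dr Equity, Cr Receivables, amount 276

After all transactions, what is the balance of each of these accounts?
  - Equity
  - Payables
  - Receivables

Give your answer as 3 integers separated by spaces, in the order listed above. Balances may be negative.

Answer: -697 1447 -750

Derivation:
After txn 1 (Dr Equity, Cr Receivables, amount 177): Equity=177 Receivables=-177
After txn 2 (Dr Payables, Cr Equity, amount 336): Equity=-159 Payables=336 Receivables=-177
After txn 3 (Dr Payables, Cr Equity, amount 318): Equity=-477 Payables=654 Receivables=-177
After txn 4 (Dr Payables, Cr Equity, amount 295): Equity=-772 Payables=949 Receivables=-177
After txn 5 (Dr Payables, Cr Receivables, amount 498): Equity=-772 Payables=1447 Receivables=-675
After txn 6 (Dr Receivables, Cr Equity, amount 201): Equity=-973 Payables=1447 Receivables=-474
After txn 7 (Dr Equity, Cr Receivables, amount 276): Equity=-697 Payables=1447 Receivables=-750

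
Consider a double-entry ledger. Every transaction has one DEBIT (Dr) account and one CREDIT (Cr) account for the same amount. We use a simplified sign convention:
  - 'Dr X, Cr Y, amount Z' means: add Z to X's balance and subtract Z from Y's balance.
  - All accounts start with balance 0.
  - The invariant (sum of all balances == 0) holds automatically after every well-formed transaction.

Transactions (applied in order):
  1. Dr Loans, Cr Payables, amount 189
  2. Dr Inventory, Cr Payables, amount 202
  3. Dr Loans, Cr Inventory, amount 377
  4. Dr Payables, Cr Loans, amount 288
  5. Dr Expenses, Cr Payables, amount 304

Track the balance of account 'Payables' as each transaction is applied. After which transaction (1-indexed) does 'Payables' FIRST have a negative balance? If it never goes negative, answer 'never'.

Answer: 1

Derivation:
After txn 1: Payables=-189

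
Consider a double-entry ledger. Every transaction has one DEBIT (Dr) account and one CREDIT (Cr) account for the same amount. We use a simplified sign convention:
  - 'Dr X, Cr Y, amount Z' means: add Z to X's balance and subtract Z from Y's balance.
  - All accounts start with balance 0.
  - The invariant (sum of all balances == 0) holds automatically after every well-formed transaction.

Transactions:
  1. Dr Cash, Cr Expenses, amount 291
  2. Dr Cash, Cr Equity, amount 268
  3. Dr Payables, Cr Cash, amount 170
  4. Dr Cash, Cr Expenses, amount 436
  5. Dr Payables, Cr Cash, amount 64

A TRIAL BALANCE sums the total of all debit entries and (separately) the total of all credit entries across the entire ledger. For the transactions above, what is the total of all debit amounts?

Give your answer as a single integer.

Answer: 1229

Derivation:
Txn 1: debit+=291
Txn 2: debit+=268
Txn 3: debit+=170
Txn 4: debit+=436
Txn 5: debit+=64
Total debits = 1229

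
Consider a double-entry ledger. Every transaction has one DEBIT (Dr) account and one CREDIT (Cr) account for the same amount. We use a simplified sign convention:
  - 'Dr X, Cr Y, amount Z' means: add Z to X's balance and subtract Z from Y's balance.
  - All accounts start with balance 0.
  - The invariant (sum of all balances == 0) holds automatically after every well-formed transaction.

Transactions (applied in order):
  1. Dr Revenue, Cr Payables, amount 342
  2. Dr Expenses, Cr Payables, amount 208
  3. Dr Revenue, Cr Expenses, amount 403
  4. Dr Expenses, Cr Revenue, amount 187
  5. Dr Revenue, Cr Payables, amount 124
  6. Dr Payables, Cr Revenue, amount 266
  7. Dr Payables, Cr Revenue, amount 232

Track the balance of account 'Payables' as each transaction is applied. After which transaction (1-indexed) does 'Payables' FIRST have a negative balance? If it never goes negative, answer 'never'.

After txn 1: Payables=-342

Answer: 1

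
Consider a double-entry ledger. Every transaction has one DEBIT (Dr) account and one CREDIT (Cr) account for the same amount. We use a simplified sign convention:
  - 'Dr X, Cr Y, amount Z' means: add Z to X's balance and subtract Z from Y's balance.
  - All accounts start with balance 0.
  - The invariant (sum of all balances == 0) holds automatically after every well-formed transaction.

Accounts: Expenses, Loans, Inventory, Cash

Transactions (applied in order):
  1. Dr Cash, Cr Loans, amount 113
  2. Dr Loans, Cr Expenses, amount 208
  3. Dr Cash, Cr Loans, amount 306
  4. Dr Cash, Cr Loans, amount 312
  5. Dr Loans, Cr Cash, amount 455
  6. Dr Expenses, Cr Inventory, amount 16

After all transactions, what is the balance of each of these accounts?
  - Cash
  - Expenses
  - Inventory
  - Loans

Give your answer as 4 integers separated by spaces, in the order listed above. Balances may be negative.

After txn 1 (Dr Cash, Cr Loans, amount 113): Cash=113 Loans=-113
After txn 2 (Dr Loans, Cr Expenses, amount 208): Cash=113 Expenses=-208 Loans=95
After txn 3 (Dr Cash, Cr Loans, amount 306): Cash=419 Expenses=-208 Loans=-211
After txn 4 (Dr Cash, Cr Loans, amount 312): Cash=731 Expenses=-208 Loans=-523
After txn 5 (Dr Loans, Cr Cash, amount 455): Cash=276 Expenses=-208 Loans=-68
After txn 6 (Dr Expenses, Cr Inventory, amount 16): Cash=276 Expenses=-192 Inventory=-16 Loans=-68

Answer: 276 -192 -16 -68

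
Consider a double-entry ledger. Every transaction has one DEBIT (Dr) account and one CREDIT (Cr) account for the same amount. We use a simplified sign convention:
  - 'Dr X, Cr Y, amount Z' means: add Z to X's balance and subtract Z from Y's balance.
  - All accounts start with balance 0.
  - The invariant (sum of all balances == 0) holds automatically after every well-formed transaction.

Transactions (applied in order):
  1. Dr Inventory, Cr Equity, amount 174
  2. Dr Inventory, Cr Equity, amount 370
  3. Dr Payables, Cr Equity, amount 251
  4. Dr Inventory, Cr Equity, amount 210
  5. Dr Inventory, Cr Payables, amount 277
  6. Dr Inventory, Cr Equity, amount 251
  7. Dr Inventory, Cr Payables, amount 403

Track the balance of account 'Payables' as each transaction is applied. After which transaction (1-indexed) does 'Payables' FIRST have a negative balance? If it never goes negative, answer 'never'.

Answer: 5

Derivation:
After txn 1: Payables=0
After txn 2: Payables=0
After txn 3: Payables=251
After txn 4: Payables=251
After txn 5: Payables=-26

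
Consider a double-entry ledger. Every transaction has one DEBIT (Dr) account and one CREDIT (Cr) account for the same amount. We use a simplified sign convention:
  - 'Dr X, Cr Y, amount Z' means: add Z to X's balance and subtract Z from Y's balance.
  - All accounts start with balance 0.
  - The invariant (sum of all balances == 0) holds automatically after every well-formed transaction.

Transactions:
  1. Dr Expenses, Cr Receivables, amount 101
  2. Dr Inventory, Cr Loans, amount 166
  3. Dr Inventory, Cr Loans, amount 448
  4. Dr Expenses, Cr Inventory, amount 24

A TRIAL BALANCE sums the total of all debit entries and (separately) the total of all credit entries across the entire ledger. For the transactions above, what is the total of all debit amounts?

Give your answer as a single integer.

Txn 1: debit+=101
Txn 2: debit+=166
Txn 3: debit+=448
Txn 4: debit+=24
Total debits = 739

Answer: 739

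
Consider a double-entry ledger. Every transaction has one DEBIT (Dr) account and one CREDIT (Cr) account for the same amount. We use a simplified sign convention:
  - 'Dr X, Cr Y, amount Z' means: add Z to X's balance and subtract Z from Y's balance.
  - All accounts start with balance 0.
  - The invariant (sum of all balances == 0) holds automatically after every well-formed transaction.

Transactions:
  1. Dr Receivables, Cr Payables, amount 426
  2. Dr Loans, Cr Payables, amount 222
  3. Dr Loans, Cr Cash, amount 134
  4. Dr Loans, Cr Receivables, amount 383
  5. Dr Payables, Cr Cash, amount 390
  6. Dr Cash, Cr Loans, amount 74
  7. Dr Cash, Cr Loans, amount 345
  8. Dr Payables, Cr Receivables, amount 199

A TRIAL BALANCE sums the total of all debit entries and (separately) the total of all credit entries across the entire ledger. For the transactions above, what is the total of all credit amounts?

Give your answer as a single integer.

Answer: 2173

Derivation:
Txn 1: credit+=426
Txn 2: credit+=222
Txn 3: credit+=134
Txn 4: credit+=383
Txn 5: credit+=390
Txn 6: credit+=74
Txn 7: credit+=345
Txn 8: credit+=199
Total credits = 2173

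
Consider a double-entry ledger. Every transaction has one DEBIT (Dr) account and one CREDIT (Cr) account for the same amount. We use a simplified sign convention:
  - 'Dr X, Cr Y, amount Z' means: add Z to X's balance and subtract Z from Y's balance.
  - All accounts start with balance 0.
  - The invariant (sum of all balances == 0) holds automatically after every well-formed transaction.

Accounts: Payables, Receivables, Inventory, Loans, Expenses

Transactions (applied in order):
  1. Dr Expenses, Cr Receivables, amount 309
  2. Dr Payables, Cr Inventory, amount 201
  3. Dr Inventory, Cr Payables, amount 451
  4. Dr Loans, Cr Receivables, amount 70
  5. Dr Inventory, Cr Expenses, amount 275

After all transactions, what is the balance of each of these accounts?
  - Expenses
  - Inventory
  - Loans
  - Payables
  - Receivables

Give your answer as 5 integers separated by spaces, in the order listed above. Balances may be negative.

Answer: 34 525 70 -250 -379

Derivation:
After txn 1 (Dr Expenses, Cr Receivables, amount 309): Expenses=309 Receivables=-309
After txn 2 (Dr Payables, Cr Inventory, amount 201): Expenses=309 Inventory=-201 Payables=201 Receivables=-309
After txn 3 (Dr Inventory, Cr Payables, amount 451): Expenses=309 Inventory=250 Payables=-250 Receivables=-309
After txn 4 (Dr Loans, Cr Receivables, amount 70): Expenses=309 Inventory=250 Loans=70 Payables=-250 Receivables=-379
After txn 5 (Dr Inventory, Cr Expenses, amount 275): Expenses=34 Inventory=525 Loans=70 Payables=-250 Receivables=-379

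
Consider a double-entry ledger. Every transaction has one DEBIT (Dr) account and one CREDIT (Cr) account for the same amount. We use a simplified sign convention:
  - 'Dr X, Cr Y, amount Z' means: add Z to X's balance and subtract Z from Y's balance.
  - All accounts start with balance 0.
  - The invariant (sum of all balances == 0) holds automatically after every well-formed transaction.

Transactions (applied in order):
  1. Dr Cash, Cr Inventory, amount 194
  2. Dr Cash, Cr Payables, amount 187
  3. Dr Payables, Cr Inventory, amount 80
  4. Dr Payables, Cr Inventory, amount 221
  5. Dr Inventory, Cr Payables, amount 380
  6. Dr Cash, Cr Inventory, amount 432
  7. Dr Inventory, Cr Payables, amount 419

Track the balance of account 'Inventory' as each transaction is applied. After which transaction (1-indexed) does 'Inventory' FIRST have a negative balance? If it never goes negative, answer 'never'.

Answer: 1

Derivation:
After txn 1: Inventory=-194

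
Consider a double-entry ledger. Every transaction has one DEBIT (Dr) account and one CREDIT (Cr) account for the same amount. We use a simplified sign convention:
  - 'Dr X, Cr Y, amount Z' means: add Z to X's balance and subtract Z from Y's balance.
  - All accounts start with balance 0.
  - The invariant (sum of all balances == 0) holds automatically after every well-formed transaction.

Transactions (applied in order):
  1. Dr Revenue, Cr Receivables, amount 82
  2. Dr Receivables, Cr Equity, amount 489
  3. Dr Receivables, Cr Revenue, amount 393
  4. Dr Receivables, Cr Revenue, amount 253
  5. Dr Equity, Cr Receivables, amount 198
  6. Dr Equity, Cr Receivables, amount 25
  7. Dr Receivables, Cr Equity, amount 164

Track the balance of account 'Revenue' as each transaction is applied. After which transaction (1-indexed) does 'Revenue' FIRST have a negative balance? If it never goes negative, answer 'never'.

Answer: 3

Derivation:
After txn 1: Revenue=82
After txn 2: Revenue=82
After txn 3: Revenue=-311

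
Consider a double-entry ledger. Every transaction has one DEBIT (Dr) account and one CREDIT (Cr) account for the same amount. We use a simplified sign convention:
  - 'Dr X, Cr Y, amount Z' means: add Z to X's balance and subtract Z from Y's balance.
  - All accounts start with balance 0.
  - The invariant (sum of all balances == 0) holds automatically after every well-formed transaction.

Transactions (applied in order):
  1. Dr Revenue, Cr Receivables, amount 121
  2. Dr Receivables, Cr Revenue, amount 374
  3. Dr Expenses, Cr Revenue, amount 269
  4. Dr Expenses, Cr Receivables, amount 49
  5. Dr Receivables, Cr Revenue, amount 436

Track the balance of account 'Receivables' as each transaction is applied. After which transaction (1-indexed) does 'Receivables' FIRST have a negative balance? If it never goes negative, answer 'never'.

After txn 1: Receivables=-121

Answer: 1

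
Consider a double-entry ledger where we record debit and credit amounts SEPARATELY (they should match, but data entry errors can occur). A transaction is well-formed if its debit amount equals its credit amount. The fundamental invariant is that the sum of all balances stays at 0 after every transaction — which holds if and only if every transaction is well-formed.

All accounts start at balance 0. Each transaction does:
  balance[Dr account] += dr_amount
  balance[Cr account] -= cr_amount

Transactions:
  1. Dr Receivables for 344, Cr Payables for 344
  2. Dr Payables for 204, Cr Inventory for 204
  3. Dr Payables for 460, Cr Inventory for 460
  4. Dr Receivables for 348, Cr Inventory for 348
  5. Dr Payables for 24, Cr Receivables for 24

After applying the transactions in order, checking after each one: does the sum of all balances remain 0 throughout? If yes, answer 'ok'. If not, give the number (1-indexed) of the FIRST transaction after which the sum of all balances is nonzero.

After txn 1: dr=344 cr=344 sum_balances=0
After txn 2: dr=204 cr=204 sum_balances=0
After txn 3: dr=460 cr=460 sum_balances=0
After txn 4: dr=348 cr=348 sum_balances=0
After txn 5: dr=24 cr=24 sum_balances=0

Answer: ok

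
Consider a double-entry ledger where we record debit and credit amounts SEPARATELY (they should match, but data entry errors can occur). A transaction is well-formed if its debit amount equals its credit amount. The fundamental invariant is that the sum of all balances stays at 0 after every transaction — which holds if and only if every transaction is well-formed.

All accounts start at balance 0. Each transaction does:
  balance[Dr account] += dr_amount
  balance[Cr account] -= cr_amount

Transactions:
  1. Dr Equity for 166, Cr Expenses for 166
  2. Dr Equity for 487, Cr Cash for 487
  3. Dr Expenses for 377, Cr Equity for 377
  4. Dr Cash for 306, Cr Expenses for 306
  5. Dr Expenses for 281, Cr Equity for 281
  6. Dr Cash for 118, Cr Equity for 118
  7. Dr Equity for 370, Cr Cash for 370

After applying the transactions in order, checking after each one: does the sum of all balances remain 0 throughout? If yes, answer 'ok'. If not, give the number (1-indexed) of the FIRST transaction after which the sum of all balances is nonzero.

After txn 1: dr=166 cr=166 sum_balances=0
After txn 2: dr=487 cr=487 sum_balances=0
After txn 3: dr=377 cr=377 sum_balances=0
After txn 4: dr=306 cr=306 sum_balances=0
After txn 5: dr=281 cr=281 sum_balances=0
After txn 6: dr=118 cr=118 sum_balances=0
After txn 7: dr=370 cr=370 sum_balances=0

Answer: ok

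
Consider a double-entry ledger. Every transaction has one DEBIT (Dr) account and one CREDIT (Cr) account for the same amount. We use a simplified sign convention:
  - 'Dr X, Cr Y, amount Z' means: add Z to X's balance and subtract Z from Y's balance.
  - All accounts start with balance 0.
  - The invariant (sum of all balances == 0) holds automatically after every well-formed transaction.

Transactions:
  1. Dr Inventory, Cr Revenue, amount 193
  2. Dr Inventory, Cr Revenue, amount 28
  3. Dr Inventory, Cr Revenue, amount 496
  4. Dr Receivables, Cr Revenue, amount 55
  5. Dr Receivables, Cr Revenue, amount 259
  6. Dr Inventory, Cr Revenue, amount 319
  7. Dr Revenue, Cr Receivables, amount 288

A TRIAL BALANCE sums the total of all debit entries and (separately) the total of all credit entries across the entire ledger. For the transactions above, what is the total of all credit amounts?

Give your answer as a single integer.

Txn 1: credit+=193
Txn 2: credit+=28
Txn 3: credit+=496
Txn 4: credit+=55
Txn 5: credit+=259
Txn 6: credit+=319
Txn 7: credit+=288
Total credits = 1638

Answer: 1638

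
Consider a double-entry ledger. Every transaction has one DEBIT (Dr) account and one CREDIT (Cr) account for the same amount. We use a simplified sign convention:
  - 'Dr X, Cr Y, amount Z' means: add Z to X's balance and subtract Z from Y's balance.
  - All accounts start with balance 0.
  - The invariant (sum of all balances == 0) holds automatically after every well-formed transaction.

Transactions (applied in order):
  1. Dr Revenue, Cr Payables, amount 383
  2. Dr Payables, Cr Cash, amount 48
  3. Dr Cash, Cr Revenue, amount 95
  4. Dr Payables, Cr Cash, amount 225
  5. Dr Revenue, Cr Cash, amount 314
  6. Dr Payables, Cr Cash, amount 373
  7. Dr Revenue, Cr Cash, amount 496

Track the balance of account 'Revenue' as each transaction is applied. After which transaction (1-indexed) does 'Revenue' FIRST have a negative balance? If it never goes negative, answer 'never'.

After txn 1: Revenue=383
After txn 2: Revenue=383
After txn 3: Revenue=288
After txn 4: Revenue=288
After txn 5: Revenue=602
After txn 6: Revenue=602
After txn 7: Revenue=1098

Answer: never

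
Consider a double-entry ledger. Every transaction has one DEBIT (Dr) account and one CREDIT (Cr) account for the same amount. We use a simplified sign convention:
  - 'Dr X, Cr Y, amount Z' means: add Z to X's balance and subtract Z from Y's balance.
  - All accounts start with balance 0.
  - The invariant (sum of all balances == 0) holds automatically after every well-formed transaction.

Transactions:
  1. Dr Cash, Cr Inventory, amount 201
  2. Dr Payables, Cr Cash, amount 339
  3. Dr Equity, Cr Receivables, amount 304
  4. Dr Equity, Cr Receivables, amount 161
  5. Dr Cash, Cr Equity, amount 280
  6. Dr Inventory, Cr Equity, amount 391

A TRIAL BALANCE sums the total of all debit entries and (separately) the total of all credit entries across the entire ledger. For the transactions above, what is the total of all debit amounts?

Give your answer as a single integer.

Answer: 1676

Derivation:
Txn 1: debit+=201
Txn 2: debit+=339
Txn 3: debit+=304
Txn 4: debit+=161
Txn 5: debit+=280
Txn 6: debit+=391
Total debits = 1676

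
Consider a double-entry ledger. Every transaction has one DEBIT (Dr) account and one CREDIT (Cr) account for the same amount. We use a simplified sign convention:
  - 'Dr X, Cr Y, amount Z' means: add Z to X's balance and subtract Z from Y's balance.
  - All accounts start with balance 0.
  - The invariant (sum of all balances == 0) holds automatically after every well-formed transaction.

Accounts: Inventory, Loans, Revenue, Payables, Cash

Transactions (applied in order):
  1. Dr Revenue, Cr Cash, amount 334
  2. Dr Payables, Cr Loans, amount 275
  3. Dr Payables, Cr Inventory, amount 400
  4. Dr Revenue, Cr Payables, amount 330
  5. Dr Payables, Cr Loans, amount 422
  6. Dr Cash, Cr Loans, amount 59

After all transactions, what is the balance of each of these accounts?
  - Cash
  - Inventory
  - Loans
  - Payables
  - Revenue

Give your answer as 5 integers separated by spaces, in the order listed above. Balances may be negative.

Answer: -275 -400 -756 767 664

Derivation:
After txn 1 (Dr Revenue, Cr Cash, amount 334): Cash=-334 Revenue=334
After txn 2 (Dr Payables, Cr Loans, amount 275): Cash=-334 Loans=-275 Payables=275 Revenue=334
After txn 3 (Dr Payables, Cr Inventory, amount 400): Cash=-334 Inventory=-400 Loans=-275 Payables=675 Revenue=334
After txn 4 (Dr Revenue, Cr Payables, amount 330): Cash=-334 Inventory=-400 Loans=-275 Payables=345 Revenue=664
After txn 5 (Dr Payables, Cr Loans, amount 422): Cash=-334 Inventory=-400 Loans=-697 Payables=767 Revenue=664
After txn 6 (Dr Cash, Cr Loans, amount 59): Cash=-275 Inventory=-400 Loans=-756 Payables=767 Revenue=664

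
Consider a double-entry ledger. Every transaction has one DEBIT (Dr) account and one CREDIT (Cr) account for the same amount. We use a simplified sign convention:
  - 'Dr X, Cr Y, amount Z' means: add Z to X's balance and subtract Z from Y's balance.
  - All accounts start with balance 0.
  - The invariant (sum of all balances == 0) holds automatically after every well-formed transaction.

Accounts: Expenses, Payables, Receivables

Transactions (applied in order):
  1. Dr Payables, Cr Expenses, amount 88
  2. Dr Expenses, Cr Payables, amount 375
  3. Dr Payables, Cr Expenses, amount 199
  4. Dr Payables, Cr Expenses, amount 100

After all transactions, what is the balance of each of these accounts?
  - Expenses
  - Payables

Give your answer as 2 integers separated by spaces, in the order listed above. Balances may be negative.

Answer: -12 12

Derivation:
After txn 1 (Dr Payables, Cr Expenses, amount 88): Expenses=-88 Payables=88
After txn 2 (Dr Expenses, Cr Payables, amount 375): Expenses=287 Payables=-287
After txn 3 (Dr Payables, Cr Expenses, amount 199): Expenses=88 Payables=-88
After txn 4 (Dr Payables, Cr Expenses, amount 100): Expenses=-12 Payables=12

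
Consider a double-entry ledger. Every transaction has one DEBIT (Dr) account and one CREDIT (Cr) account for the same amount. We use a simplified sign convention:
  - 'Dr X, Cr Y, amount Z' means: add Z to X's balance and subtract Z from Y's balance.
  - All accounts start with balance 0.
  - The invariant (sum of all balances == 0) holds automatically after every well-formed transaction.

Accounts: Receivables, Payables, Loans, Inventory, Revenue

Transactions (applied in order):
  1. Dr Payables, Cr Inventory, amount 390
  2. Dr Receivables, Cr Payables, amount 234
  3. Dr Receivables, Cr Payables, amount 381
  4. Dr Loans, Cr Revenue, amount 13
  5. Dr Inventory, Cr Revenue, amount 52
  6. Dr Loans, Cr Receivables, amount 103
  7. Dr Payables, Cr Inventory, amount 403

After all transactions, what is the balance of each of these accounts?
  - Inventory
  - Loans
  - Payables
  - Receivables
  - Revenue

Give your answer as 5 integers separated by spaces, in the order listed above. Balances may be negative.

After txn 1 (Dr Payables, Cr Inventory, amount 390): Inventory=-390 Payables=390
After txn 2 (Dr Receivables, Cr Payables, amount 234): Inventory=-390 Payables=156 Receivables=234
After txn 3 (Dr Receivables, Cr Payables, amount 381): Inventory=-390 Payables=-225 Receivables=615
After txn 4 (Dr Loans, Cr Revenue, amount 13): Inventory=-390 Loans=13 Payables=-225 Receivables=615 Revenue=-13
After txn 5 (Dr Inventory, Cr Revenue, amount 52): Inventory=-338 Loans=13 Payables=-225 Receivables=615 Revenue=-65
After txn 6 (Dr Loans, Cr Receivables, amount 103): Inventory=-338 Loans=116 Payables=-225 Receivables=512 Revenue=-65
After txn 7 (Dr Payables, Cr Inventory, amount 403): Inventory=-741 Loans=116 Payables=178 Receivables=512 Revenue=-65

Answer: -741 116 178 512 -65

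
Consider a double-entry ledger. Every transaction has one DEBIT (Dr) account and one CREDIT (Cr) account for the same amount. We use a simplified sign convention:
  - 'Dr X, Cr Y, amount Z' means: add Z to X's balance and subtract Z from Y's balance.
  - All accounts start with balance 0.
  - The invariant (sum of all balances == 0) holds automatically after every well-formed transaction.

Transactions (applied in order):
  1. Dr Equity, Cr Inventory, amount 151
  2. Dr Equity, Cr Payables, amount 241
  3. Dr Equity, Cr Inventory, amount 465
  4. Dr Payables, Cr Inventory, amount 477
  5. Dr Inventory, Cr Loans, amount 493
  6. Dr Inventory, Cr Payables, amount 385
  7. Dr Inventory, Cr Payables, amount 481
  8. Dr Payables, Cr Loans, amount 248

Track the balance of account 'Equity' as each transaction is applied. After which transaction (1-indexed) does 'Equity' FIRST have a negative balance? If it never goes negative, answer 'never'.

Answer: never

Derivation:
After txn 1: Equity=151
After txn 2: Equity=392
After txn 3: Equity=857
After txn 4: Equity=857
After txn 5: Equity=857
After txn 6: Equity=857
After txn 7: Equity=857
After txn 8: Equity=857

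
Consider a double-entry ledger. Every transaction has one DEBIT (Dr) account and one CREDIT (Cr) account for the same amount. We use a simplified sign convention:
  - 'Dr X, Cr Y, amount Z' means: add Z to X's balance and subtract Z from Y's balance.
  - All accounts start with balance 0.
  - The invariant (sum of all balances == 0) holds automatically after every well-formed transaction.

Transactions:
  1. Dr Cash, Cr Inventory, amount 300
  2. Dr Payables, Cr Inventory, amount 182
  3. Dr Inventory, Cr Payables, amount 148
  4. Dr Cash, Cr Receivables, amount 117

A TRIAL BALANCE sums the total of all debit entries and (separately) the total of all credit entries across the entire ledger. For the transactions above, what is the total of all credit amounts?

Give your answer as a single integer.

Txn 1: credit+=300
Txn 2: credit+=182
Txn 3: credit+=148
Txn 4: credit+=117
Total credits = 747

Answer: 747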